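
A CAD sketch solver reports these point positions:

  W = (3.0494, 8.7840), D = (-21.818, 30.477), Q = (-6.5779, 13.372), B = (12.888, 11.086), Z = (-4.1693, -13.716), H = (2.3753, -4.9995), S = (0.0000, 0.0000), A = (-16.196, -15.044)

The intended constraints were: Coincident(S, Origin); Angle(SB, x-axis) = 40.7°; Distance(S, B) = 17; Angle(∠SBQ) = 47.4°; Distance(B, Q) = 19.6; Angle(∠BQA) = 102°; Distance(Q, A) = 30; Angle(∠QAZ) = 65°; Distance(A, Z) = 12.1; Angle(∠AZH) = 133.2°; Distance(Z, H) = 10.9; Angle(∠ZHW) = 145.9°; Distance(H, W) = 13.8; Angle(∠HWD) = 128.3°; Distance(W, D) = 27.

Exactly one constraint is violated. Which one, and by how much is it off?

Distance(W, D) = 27 — off by 6.00.

S = (0.00, 0.00) ✓; SB at 40.70° ✓; |SB| = 17.00 ✓; ∠SBQ = 47.40° ✓; |BQ| = 19.60 ✓; ∠BQA = 102.0° ✓; |QA| = 30.00 ✓; ∠QAZ = 65.00° ✓; |AZ| = 12.10 ✓; ∠AZH = 133.2° ✓; |ZH| = 10.90 ✓; ∠ZHW = 145.9° ✓; |HW| = 13.80 ✓; ∠HWD = 128.3° ✓; |WD| = 33.00 ✗.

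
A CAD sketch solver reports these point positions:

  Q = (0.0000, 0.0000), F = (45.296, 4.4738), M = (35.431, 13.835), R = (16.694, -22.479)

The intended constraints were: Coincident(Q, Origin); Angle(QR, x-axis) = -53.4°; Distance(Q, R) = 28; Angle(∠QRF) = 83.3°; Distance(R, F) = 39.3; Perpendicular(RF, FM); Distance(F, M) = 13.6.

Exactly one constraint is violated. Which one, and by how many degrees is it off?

Perpendicular(RF, FM) — off by 3.20°.

Q = (0.00, 0.00) ✓; QR at -53.40° ✓; |QR| = 28.00 ✓; ∠QRF = 83.30° ✓; |RF| = 39.30 ✓; ∠(RF, FM) = 93.20° ✗; |FM| = 13.60 ✓.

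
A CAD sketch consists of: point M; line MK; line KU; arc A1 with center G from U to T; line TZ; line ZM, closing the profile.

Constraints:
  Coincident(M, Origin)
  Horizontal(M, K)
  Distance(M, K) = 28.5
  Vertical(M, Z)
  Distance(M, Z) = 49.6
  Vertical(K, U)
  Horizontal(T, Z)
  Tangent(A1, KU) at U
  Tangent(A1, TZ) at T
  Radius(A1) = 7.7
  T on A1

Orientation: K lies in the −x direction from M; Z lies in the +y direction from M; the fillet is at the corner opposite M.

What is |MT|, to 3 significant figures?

53.8

The virtual corner opposite M is at (-28.5, 49.6). A1 meets KU tangentially, so GU is at right angles to KU and tangency of A1 to TZ means the radius GT is perpendicular to TZ, with radius 7.7, so the center G sits 7.7 in from both sides at G = (-20.8, 41.9). That places the tangent points at U = (-28.5, 41.9) on KU and T = (-20.8, 49.6) on TZ. Then |MT| = |T − M| = 53.8.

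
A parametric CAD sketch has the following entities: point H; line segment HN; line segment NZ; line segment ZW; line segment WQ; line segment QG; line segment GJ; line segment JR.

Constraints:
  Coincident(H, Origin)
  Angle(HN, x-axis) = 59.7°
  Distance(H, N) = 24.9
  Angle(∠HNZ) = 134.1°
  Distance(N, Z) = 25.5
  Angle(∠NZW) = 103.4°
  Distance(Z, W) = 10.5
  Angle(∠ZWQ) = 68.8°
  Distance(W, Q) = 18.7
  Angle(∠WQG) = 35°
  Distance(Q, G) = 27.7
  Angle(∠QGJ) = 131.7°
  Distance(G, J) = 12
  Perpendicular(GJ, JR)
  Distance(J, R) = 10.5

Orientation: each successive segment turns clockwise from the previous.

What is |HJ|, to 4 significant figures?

65.26

H is at the origin; HN runs at 59.7° with length 24.9, so N = (12.56, 21.50). ∠HNZ = 134.1° gives NZ at 13.80° from the x-axis; with |NZ| = 25.5, Z = (37.33, 27.58). ∠NZW = 103.4° gives ZW at -62.80° from the x-axis; with |ZW| = 10.5, W = (42.13, 18.24). ∠ZWQ = 68.8° gives WQ at -174.0° from the x-axis; with |WQ| = 18.7, Q = (23.53, 16.29). ∠WQG = 35.0° gives QG at 41.00° from the x-axis; with |QG| = 27.7, G = (44.43, 34.46). ∠QGJ = 131.7° gives GJ at -7.300° from the x-axis; with |GJ| = 12.0, J = (56.34, 32.94). Then |HJ| = |J − H| = 65.26.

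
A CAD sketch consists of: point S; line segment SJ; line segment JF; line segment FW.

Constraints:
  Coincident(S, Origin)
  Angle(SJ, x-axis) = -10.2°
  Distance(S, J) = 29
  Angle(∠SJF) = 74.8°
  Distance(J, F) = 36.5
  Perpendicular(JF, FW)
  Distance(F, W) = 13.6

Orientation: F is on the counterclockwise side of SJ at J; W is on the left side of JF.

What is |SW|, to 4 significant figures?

32.28

S is at the origin; SJ runs at -10.2° with length 29.0, so J = 29.0·(cos -10.2°, sin -10.2°) = (28.54, -5.135). ∠SJF = 74.8°, so JF runs at -10.2° + (180° − 74.8°) = 95.00° from the x-axis; with |JF| = 36.5, F = J + 36.5·(cos 95.00°, sin 95.00°) = (25.36, 31.23). JF ⟂ FW; with |FW| = 13.6 on the left of JF, W = F + 13.6·(-0.9962, -0.08716) = (11.81, 30.04). Then |SW| = |W − S| = 32.28.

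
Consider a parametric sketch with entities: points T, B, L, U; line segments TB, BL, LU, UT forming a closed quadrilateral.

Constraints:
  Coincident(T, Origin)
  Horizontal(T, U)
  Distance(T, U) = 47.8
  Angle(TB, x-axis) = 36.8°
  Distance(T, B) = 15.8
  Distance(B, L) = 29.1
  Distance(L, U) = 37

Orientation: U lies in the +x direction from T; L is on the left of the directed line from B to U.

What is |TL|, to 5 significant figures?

44.508

Checks: |BL| = 29.10 ✓; |LU| = 37.00 ✓.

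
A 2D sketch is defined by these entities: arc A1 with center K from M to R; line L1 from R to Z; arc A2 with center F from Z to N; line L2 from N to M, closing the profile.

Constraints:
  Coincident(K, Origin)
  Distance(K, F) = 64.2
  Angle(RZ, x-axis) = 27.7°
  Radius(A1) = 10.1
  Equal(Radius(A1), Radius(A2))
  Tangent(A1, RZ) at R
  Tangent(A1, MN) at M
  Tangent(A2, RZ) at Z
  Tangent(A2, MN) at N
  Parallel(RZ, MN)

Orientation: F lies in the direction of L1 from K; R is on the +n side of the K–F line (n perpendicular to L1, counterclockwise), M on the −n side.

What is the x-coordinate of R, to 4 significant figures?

-4.695

The slot axis is L1's direction at 27.7°, so u = (cos 27.7°, sin 27.7°) = (0.8854, 0.4648) and n = (−sin 27.7°, cos 27.7°) = (-0.4648, 0.8854). K is at the origin and F lies 64.2 along u from K, so F = 64.2·u = (56.84, 29.84). Tangency of A1 to both parallel lines with radius 10.1 puts R and M at K ± 10.1·n: R = (-4.695, 8.942), M = (4.695, -8.942). So R.x = -4.695.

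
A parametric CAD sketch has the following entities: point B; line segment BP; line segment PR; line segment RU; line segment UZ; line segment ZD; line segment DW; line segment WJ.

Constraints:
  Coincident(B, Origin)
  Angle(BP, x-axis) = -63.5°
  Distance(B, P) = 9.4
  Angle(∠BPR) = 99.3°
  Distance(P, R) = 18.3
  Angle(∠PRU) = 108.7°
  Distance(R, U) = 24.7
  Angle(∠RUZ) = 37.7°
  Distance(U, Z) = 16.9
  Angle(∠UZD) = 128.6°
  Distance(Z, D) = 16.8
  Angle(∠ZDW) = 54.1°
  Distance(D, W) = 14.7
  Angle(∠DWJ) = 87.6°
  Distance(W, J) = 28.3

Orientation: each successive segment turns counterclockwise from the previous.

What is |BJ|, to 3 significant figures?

21.4

B is at the origin; BP runs at -63.5° with length 9.4, so P = (4.19, -8.41). ∠BPR = 99.3° gives PR at 17.2° from the x-axis; with |PR| = 18.3, R = (21.7, -3.00). ∠PRU = 108.7° gives RU at 88.5° from the x-axis; with |RU| = 24.7, U = (22.3, 21.7). ∠RUZ = 37.7° gives UZ at -129° from the x-axis; with |UZ| = 16.9, Z = (11.6, 8.59). ∠UZD = 128.6° gives ZD at -77.8° from the x-axis; with |ZD| = 16.8, D = (15.2, -7.83). ∠ZDW = 54.1° gives DW at 48.1° from the x-axis; with |DW| = 14.7, W = (25.0, 3.11). ∠DWJ = 87.6° gives WJ at 140° from the x-axis; with |WJ| = 28.3, J = (3.17, 21.1). Then |BJ| = |J − B| = 21.4.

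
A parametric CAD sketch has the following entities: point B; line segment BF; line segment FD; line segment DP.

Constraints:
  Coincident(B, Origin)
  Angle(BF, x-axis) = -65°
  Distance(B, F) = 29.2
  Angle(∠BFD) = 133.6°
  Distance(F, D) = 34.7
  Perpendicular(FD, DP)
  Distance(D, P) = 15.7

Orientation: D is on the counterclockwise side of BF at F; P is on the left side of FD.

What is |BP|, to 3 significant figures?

55.1

B is at the origin; BF runs at -65.0° with length 29.2, so F = 29.2·(cos -65.0°, sin -65.0°) = (12.3, -26.5). ∠BFD = 133.6°, so FD runs at -65.0° + (180° − 133.6°) = -18.6° from the x-axis; with |FD| = 34.7, D = F + 34.7·(cos -18.6°, sin -18.6°) = (45.2, -37.5). The perpendicularity gives DP at right angles to FD; with |DP| = 15.7 on the left of FD, P = D + 15.7·(0.319, 0.948) = (50.2, -22.7). Then |BP| = |P − B| = 55.1.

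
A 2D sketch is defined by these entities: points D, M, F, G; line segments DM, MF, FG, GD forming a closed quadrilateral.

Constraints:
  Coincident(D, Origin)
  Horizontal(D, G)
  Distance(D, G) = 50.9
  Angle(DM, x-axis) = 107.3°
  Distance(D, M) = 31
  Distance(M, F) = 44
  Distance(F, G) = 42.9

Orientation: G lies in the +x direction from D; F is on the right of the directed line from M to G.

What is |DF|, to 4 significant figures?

13.88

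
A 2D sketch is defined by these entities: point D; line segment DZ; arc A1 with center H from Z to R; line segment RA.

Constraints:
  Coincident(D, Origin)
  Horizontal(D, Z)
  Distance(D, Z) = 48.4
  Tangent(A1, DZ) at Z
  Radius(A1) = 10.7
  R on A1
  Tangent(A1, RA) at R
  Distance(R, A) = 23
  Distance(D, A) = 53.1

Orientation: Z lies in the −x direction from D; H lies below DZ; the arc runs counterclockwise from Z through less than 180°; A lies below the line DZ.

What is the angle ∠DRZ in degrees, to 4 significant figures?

49.03°

Checks: ∠(HZ, ZD) = 90.00° ✓; |HZ| = 10.70 ✓; |HR| = 10.70 ✓; ∠(HR, RA) = 90.00° ✓; |RA| = 23.00 ✓; |DA| = 53.10 ✓.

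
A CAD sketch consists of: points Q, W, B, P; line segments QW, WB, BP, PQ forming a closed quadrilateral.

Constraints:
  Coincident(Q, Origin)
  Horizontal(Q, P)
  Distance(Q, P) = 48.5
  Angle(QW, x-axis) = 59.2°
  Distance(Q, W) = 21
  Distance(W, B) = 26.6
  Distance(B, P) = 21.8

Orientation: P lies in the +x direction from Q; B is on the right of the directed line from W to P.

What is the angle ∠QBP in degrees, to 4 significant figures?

165.3°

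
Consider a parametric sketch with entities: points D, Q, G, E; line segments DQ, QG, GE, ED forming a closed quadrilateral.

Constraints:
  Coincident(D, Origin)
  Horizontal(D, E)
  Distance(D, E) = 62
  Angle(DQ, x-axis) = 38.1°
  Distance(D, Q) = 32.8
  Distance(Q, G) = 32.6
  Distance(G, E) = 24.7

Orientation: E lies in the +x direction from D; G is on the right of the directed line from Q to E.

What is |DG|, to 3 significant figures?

40.3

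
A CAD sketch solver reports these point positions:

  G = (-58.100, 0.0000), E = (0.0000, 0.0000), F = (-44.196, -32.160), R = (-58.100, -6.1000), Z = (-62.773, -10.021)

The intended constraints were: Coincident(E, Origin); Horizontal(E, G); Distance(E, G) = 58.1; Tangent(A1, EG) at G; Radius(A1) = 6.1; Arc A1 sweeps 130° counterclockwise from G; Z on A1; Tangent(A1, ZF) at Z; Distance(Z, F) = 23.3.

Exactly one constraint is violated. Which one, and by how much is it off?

Distance(Z, F) = 23.3 — off by 5.60.

E = (0.00, 0.00) ✓; E.y = 0.00, G.y = 0.00 ✓; |EG| = 58.10 ✓; ∠(RG, GE) = 90.00° ✓; |RG| = 6.100 ✓; bearing(R→Z) − bearing(R→G) = 130.0° ✓; |RZ| = 6.100 ✓; ∠(RZ, ZF) = 90.00° ✓; |ZF| = 28.90 ✗.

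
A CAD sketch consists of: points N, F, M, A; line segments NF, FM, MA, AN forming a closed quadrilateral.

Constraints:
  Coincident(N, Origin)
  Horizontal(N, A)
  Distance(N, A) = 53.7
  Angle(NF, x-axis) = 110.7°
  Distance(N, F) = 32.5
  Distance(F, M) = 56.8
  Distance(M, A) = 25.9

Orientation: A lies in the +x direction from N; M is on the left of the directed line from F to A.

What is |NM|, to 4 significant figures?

51.18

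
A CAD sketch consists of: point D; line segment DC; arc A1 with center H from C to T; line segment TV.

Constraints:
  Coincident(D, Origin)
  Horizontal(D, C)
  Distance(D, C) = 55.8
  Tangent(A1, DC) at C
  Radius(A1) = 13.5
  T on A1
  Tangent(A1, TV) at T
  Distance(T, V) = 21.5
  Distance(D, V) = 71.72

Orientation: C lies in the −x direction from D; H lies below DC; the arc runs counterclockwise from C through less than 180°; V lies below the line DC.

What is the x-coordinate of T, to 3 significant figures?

-68.4

Checks: ∠(HC, CD) = 90.00° ✓; |HT| = 13.50 ✓; ∠(HT, TV) = 90.00° ✓; |TV| = 21.50 ✓; |DV| = 71.72 ✓.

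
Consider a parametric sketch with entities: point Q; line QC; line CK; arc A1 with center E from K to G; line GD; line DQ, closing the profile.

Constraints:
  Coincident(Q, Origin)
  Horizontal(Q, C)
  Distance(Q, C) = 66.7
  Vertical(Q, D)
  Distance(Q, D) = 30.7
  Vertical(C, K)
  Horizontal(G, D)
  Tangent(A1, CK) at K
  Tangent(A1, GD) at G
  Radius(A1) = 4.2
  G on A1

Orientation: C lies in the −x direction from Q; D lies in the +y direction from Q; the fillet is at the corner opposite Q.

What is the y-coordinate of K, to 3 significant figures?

26.5

The virtual corner opposite Q is at (-66.7, 30.7). The tangent condition forces EK to be normal to CK and A1 meets GD tangentially, so EG is at right angles to GD, with radius 4.2, so the center E sits 4.2 in from both sides at E = (-62.5, 26.5). That places the tangent points at K = (-66.7, 26.5) on CK and G = (-62.5, 30.7) on GD. So K.y = 26.5.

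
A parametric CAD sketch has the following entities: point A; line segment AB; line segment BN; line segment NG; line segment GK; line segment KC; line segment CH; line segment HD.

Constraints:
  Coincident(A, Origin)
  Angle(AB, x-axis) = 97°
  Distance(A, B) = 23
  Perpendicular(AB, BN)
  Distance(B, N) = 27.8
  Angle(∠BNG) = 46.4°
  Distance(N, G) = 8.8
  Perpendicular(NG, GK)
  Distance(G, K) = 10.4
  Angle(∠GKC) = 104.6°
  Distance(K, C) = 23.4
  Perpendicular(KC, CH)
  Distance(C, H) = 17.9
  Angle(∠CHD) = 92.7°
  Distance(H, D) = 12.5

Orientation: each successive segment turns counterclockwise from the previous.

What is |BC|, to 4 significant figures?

33.24

NG is perpendicular to GK, so GK runs at 50.60°; with |GK| = 10.4, K = (-16.99, 21.89). ∠GKC = 104.6° gives KC at 126.0° from the x-axis; with |KC| = 23.4, C = (-30.75, 40.82). Then |BC| = |C − B| = 33.24.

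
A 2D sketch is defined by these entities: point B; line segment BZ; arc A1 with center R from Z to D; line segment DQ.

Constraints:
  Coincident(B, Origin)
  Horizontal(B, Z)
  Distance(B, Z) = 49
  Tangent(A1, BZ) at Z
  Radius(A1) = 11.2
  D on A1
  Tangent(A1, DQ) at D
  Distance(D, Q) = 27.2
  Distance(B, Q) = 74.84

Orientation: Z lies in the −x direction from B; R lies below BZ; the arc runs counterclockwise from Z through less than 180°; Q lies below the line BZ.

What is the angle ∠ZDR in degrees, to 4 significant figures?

51.54°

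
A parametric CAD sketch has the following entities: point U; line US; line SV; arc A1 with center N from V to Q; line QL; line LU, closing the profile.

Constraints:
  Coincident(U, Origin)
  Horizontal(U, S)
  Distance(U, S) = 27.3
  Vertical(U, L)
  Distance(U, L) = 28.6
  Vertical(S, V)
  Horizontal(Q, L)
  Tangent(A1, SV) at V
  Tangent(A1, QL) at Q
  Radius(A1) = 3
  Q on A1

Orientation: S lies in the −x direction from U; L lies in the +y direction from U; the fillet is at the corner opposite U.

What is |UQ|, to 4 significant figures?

37.53

U is at the origin; US is horizontal with |US| = 27.3 and S on the −x side, so S = (-27.30, 0.000). UL is vertical with |UL| = 28.6 and L on the +y side, so L = (0.000, 28.60). The virtual corner opposite U is at (-27.30, 28.60). Since A1 is tangent to SV there, NV ⟂ SV and the tangent condition forces NQ to be normal to QL, with radius 3.0, so the center N sits 3.0 in from both sides at N = (-24.30, 25.60). That places the tangent points at V = (-27.30, 25.60) on SV and Q = (-24.30, 28.60) on QL. Then |UQ| = |Q − U| = 37.53.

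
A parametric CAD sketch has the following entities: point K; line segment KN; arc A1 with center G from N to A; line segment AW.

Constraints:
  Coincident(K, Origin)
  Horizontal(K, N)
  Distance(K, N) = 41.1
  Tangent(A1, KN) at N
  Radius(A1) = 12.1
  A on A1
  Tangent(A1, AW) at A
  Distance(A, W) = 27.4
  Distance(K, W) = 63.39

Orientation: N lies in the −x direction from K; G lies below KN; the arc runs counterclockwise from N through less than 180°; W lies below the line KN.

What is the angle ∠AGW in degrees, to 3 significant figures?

66.2°

K is at the origin; KN is horizontal with |KN| = 41.1 and N on the −x side, so N = (-41.1, 0.00). A1 meets KN tangentially, so GN is at right angles to KN, so G = N + (0, -12.1) = (-41.1, -12.1). Since GA ⟂ AW (tangency), |GW| = √(12.1² + 27.4²) = 30.0 regardless of where A sits on A1. So W lies on both circle(K, 63.39) and circle(G, 30.0); the below-KN intersection is W = (-48.2, -41.2). A is the foot of the tangent from W: A = (-53.0, -14.2).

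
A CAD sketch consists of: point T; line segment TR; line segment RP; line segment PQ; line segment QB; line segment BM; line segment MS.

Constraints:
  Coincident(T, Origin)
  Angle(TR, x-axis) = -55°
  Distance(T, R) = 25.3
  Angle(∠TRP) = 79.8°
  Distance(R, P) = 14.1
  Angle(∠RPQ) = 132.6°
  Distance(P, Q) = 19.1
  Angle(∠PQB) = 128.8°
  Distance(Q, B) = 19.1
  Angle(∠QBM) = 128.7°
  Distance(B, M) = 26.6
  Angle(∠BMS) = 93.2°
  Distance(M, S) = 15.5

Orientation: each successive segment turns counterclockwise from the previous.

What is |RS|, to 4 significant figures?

34.13

T is at the origin; TR runs at -55.0° with length 25.3, so R = (14.51, -20.72). ∠TRP = 79.8° gives RP at 45.20° from the x-axis; with |RP| = 14.1, P = (24.45, -10.72). ∠RPQ = 132.6° gives PQ at 92.60° from the x-axis; with |PQ| = 19.1, Q = (23.58, 8.361). ∠PQB = 128.8° gives QB at 143.8° from the x-axis; with |QB| = 19.1, B = (8.167, 19.64). ∠QBM = 128.7° gives BM at -164.9° from the x-axis; with |BM| = 26.6, M = (-17.51, 12.71). ∠BMS = 93.2° gives MS at -78.10° from the x-axis; with |MS| = 15.5, S = (-14.32, -2.455). Then |RS| = |S − R| = 34.13.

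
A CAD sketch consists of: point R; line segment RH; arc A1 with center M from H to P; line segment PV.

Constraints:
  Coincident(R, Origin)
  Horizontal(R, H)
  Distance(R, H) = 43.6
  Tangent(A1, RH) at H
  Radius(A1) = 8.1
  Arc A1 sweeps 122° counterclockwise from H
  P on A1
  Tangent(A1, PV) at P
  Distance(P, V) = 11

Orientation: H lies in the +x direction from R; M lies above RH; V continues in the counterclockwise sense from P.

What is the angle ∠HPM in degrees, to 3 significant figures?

29.0°

R is at the origin; RH is horizontal with |RH| = 43.6 and H on the +x side, so H = (43.6, 0.00). A1 meets RH tangentially, so MH is at right angles to RH, so M = H + (0, 8.1) = (43.6, 8.10). On A1, H sits at bearing -90° from M; a 122° counterclockwise sweep puts P at bearing 32°, so P = M + 8.1·(cos 32°, sin 32°) = (50.5, 12.4). Then cos ∠HPM = PH·PM / (|PH||PM|), giving 29.0°.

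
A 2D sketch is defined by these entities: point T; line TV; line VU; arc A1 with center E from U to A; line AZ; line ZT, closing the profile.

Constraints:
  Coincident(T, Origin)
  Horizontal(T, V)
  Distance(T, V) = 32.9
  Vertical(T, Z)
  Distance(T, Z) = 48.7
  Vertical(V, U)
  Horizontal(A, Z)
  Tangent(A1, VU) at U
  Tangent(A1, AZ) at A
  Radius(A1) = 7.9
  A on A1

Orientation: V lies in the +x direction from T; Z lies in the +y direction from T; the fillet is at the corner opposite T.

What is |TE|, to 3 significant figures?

47.9

T is at the origin; T and V share the same y with |TV| = 32.9 and V on the +x side, so V = (32.9, 0.00). T and Z share the same x with |TZ| = 48.7 and Z on the +y side, so Z = (0.00, 48.7). The virtual corner opposite T is at (32.9, 48.7). A1 meets VU tangentially, so EU is at right angles to VU and the tangent condition forces EA to be normal to AZ, with radius 7.9, so the center E sits 7.9 in from both sides at E = (25.0, 40.8). Then |TE| = |E − T| = 47.9.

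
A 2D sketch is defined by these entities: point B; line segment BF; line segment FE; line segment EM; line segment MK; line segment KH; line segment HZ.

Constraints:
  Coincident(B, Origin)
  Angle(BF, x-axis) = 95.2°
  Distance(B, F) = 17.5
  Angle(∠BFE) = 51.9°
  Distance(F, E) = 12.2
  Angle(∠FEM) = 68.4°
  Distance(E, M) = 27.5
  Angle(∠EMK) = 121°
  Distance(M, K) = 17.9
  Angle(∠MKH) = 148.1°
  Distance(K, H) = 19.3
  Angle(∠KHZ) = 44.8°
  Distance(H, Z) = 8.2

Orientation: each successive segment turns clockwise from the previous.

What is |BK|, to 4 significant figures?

30.21

∠FEM = 68.4° gives EM at -144.5° from the x-axis; with |EM| = 27.5, M = (-13.73, -5.168). ∠EMK = 121.0° gives MK at 156.5° from the x-axis; with |MK| = 17.9, K = (-30.15, 1.970). Then |BK| = |K − B| = 30.21.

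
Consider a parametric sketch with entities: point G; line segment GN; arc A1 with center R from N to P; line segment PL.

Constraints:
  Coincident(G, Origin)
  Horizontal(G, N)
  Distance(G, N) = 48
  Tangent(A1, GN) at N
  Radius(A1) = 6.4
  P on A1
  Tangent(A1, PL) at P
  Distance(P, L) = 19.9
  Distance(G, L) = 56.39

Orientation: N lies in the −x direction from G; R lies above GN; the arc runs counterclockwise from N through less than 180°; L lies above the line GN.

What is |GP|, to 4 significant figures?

42.95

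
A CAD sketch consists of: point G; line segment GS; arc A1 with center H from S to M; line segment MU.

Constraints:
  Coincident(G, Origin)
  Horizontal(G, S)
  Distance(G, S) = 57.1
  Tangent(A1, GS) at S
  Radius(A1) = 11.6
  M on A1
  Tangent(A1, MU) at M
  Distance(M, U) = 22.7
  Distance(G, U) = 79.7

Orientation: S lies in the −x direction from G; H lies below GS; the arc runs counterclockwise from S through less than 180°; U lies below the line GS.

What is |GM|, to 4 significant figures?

69.03

G is at the origin; G and S share the same y with |GS| = 57.1 and S on the −x side, so S = (-57.10, 0.000). The tangent condition forces HS to be normal to GS, so H = S + (0, -11.6) = (-57.10, -11.60). Since HM ⟂ MU (tangency), |HU| = √(11.6² + 22.7²) = 25.49 regardless of where M sits on A1. So U lies on both circle(G, 79.7) and circle(H, 25.49); the below-GS intersection is U = (-73.31, -31.28). M is the foot of the tangent from U: M = (-68.43, -9.108).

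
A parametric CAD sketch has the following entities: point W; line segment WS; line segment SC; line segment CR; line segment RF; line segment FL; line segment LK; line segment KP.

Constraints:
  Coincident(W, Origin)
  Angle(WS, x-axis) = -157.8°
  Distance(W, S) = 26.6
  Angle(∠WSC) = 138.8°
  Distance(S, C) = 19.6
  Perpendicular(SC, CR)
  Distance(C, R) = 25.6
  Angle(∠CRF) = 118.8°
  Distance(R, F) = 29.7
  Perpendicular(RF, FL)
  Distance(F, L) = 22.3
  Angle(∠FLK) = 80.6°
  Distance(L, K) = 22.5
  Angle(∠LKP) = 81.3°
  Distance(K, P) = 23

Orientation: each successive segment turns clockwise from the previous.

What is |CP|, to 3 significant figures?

37.2

W is at the origin; WS runs at -157.8° with length 26.6, so S = (-24.6, -10.1). ∠WSC = 138.8° gives SC at 161° from the x-axis; with |SC| = 19.6, C = (-43.2, -3.67). The perpendicularity gives CR at right angles to SC, so CR runs at 71.0°; with |CR| = 25.6, R = (-34.8, 20.5). ∠CRF = 118.8° gives RF at 9.80° from the x-axis; with |RF| = 29.7, F = (-5.56, 25.6). The perpendicularity gives FL at right angles to RF, so FL runs at -80.2°; with |FL| = 22.3, L = (-1.76, 3.62). ∠FLK = 80.6° gives LK at -180° from the x-axis; with |LK| = 22.5, K = (-24.3, 3.46). ∠LKP = 81.3° gives KP at 81.7° from the x-axis; with |KP| = 23.0, P = (-20.9, 26.2). Then |CP| = |P − C| = 37.2.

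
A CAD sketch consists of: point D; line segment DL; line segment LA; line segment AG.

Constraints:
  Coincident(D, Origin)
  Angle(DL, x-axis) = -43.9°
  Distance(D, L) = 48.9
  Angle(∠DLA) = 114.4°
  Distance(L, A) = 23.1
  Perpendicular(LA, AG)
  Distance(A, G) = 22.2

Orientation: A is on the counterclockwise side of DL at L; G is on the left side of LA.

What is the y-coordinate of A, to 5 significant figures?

-25.366

D is at the origin; DL runs at -43.9° with length 48.9, so L = 48.9·(cos -43.9°, sin -43.9°) = (35.235, -33.907). ∠DLA = 114.4°, so LA runs at -43.9° + (180° − 114.4°) = 21.700° from the x-axis; with |LA| = 23.1, A = L + 23.1·(cos 21.700°, sin 21.700°) = (56.698, -25.366). So A.y = -25.366.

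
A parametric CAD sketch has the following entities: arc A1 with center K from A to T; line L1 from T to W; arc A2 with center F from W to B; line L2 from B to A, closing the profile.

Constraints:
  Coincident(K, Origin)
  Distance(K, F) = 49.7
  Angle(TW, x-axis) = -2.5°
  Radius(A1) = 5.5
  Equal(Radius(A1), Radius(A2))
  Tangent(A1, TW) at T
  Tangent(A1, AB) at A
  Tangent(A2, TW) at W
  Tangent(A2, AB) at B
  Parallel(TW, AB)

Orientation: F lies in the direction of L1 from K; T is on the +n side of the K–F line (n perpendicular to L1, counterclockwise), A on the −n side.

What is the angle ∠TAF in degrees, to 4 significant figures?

83.69°

K is at the origin and F lies 49.7 along u from K, so F = 49.7·u = (49.65, -2.168). Tangency of A1 to both parallel lines with radius 5.5 puts T and A at K ± 5.5·n: T = (0.2399, 5.495), A = (-0.2399, -5.495). Then cos ∠TAF = AT·AF / (|AT||AF|), giving 83.69°.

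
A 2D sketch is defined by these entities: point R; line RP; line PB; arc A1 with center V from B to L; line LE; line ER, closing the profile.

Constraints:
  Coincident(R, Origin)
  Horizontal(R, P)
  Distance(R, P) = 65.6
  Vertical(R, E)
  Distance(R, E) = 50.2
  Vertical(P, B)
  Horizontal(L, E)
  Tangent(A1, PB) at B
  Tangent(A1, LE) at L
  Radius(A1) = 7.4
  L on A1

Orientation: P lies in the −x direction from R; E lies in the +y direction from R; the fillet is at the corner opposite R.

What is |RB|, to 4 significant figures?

78.33

R is at the origin; RP is horizontal with |RP| = 65.6 and P on the −x side, so P = (-65.60, 0.000). R and E share the same x with |RE| = 50.2 and E on the +y side, so E = (0.000, 50.20). The virtual corner opposite R is at (-65.60, 50.20). Since A1 is tangent to PB there, VB ⟂ PB and tangency of A1 to LE means the radius VL is perpendicular to LE, with radius 7.4, so the center V sits 7.4 in from both sides at V = (-58.20, 42.80). That places the tangent points at B = (-65.60, 42.80) on PB and L = (-58.20, 50.20) on LE. Then |RB| = |B − R| = 78.33.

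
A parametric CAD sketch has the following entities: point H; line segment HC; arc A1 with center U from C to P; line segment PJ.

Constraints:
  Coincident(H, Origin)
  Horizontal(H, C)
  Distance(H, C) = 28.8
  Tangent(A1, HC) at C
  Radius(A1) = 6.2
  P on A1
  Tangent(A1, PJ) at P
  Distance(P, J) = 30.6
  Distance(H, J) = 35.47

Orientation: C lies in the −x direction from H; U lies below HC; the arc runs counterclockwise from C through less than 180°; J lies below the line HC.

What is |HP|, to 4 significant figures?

34.97

Checks: |UP| = 6.200 ✓; ∠(UP, PJ) = 90.00° ✓; |PJ| = 30.60 ✓; |HJ| = 35.47 ✓.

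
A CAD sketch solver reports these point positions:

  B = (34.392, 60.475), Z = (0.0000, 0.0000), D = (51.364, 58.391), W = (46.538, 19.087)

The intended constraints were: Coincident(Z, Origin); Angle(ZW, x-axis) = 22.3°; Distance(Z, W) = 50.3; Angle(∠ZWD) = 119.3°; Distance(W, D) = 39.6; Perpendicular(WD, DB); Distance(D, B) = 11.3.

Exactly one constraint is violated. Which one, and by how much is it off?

Distance(D, B) = 11.3 — off by 5.80.

Z = (0.00, 0.00) ✓; ZW at 22.30° ✓; |ZW| = 50.30 ✓; ∠ZWD = 119.3° ✓; |WD| = 39.60 ✓; ∠(WD, DB) = 90.00° ✓; |DB| = 17.10 ✗.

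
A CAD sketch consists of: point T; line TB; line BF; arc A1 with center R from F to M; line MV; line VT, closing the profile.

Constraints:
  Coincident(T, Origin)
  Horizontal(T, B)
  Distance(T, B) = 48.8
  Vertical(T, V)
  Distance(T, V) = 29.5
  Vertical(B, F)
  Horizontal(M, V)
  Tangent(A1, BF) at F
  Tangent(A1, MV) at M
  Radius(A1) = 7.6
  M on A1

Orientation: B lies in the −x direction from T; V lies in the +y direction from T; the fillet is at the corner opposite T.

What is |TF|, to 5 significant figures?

53.489

The virtual corner opposite T is at (-48.800, 29.500). Since A1 is tangent to BF there, RF ⟂ BF and tangency of A1 to MV means the radius RM is perpendicular to MV, with radius 7.6, so the center R sits 7.6 in from both sides at R = (-41.200, 21.900). That places the tangent points at F = (-48.800, 21.900) on BF and M = (-41.200, 29.500) on MV. Then |TF| = |F − T| = 53.489.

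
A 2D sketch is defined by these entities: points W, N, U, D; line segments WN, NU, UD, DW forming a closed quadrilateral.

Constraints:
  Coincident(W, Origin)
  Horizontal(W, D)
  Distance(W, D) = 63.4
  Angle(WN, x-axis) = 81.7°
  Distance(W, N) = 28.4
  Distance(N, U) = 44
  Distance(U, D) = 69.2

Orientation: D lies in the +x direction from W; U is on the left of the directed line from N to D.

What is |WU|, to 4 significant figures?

69.79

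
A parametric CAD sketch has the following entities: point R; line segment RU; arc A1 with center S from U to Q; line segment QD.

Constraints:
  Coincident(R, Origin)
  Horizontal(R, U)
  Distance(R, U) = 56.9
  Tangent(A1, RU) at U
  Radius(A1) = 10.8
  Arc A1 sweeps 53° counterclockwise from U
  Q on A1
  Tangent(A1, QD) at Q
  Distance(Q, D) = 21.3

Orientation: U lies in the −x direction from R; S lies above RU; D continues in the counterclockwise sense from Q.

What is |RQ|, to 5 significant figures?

48.466

R is at the origin; RU is horizontal with |RU| = 56.9 and U on the −x side, so U = (-56.900, 0.0000). Since A1 is tangent to RU there, SU ⟂ RU, so S = U + (0, 10.8) = (-56.900, 10.800). On A1, U sits at bearing -90° from S; a 53° counterclockwise sweep puts Q at bearing -37°, so Q = S + 10.8·(cos -37°, sin -37°) = (-48.275, 4.3004). Then |RQ| = |Q − R| = 48.466.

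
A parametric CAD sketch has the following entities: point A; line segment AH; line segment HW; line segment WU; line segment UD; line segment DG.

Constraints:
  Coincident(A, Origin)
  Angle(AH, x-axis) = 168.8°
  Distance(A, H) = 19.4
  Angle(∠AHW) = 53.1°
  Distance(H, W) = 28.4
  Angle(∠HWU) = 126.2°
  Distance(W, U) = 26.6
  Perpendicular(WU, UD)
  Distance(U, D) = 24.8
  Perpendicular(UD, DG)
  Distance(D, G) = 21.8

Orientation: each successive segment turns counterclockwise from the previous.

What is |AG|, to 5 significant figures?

3.0366

A is at the origin; AH runs at 168.8° with length 19.4, so H = (-19.031, 3.7681). ∠AHW = 53.1° gives HW at -64.300° from the x-axis; with |HW| = 28.4, W = (-6.7146, -21.822). ∠HWU = 126.2° gives WU at -10.500° from the x-axis; with |WU| = 26.6, U = (19.440, -26.670). WU ⟂ UD, so UD runs at 79.500°; with |UD| = 24.8, D = (23.959, -2.2852). The perpendicularity gives DG at right angles to UD, so DG runs at 169.50°; with |DG| = 21.8, G = (2.5245, 1.6876). Then |AG| = |G − A| = 3.0366.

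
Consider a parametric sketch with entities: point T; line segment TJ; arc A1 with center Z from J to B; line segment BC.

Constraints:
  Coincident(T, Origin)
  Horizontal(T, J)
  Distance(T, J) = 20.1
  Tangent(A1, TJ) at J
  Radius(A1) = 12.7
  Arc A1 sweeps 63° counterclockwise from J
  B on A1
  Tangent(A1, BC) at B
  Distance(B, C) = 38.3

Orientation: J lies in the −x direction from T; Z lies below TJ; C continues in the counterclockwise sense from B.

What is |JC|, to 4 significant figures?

50.10

T is at the origin; T and J share the same y with |TJ| = 20.1 and J on the −x side, so J = (-20.10, 0.000). A1 meets TJ tangentially, so ZJ is at right angles to TJ, so Z = J + (0, -12.7) = (-20.10, -12.70). On A1, J sits at bearing 90° from Z; a 63° counterclockwise sweep puts B at bearing 153°, so B = Z + 12.7·(cos 153°, sin 153°) = (-31.42, -6.934). Tangency of A1 to BC means the radius ZB is perpendicular to BC, so BC runs along (−sin 153°, cos 153°); with |BC| = 38.3, C = (-48.80, -41.06). Then |JC| = |C − J| = 50.10.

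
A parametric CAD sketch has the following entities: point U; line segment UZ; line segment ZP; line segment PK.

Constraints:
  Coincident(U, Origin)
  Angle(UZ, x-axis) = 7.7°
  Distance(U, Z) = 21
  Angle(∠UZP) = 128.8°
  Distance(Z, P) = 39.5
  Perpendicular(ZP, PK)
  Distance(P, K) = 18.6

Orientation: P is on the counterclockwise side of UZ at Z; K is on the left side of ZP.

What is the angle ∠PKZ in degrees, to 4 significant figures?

64.78°

∠UZP = 128.8°, so ZP runs at 7.7° + (180° − 128.8°) = 58.90° from the x-axis; with |ZP| = 39.5, P = Z + 39.5·(cos 58.90°, sin 58.90°) = (41.21, 36.64). The perpendicularity gives PK at right angles to ZP; with |PK| = 18.6 on the left of ZP, K = P + 18.6·(-0.8563, 0.5165) = (25.29, 46.24). Then cos ∠PKZ = KP·KZ / (|KP||KZ|), giving 64.78°.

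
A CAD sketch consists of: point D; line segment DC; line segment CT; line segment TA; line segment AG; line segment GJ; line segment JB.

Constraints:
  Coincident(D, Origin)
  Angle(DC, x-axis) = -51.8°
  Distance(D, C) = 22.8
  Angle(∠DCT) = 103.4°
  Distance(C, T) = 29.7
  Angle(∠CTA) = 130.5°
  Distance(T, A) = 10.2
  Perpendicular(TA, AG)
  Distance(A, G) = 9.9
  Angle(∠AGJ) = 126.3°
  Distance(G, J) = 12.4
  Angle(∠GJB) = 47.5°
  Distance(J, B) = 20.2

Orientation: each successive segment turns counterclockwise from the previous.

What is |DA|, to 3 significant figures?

44.0

∠DCT = 103.4° gives CT at 24.8° from the x-axis; with |CT| = 29.7, T = (41.1, -5.46). ∠CTA = 130.5° gives TA at 74.3° from the x-axis; with |TA| = 10.2, A = (43.8, 4.36). Then |DA| = |A − D| = 44.0.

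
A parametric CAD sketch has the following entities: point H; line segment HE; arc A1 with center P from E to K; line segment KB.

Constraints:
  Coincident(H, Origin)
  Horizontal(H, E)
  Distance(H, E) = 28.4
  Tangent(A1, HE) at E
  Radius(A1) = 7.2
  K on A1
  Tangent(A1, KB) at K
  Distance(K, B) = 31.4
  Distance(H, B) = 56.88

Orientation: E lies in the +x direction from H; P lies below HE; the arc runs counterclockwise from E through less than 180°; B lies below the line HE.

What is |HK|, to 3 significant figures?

26.2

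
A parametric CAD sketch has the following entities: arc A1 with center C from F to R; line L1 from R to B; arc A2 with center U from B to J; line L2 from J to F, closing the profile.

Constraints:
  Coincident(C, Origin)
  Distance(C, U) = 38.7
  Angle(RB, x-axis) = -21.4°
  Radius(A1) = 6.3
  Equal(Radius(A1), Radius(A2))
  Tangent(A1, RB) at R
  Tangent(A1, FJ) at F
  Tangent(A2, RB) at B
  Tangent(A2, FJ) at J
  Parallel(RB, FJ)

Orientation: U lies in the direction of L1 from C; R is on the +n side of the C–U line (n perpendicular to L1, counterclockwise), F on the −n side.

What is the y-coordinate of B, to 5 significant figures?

-8.2551

Tangency of A1 to both parallel lines with radius 6.3 puts R and F at C ± 6.3·n: R = (2.2987, 5.8657), F = (-2.2987, -5.8657). Equal radii place B and J the same way about U: B = U + 6.3·n = (38.331, -8.2551), J = U − 6.3·n = (33.733, -19.986). So B.y = -8.2551.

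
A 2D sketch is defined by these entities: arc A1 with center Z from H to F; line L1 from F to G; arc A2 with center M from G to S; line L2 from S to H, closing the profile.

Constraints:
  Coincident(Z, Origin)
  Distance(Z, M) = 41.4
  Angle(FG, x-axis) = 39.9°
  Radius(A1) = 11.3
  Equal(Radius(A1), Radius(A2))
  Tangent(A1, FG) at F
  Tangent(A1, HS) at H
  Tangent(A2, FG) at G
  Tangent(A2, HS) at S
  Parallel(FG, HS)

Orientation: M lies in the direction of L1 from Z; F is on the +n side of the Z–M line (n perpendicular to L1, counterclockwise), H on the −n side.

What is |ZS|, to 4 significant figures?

42.91

Tangency of A1 to both parallel lines with radius 11.3 puts F and H at Z ± 11.3·n: F = (-7.248, 8.669), H = (7.248, -8.669). Equal radii place G and S the same way about M: G = M + 11.3·n = (24.51, 35.22), S = M − 11.3·n = (39.01, 17.89). Then |ZS| = |S − Z| = 42.91.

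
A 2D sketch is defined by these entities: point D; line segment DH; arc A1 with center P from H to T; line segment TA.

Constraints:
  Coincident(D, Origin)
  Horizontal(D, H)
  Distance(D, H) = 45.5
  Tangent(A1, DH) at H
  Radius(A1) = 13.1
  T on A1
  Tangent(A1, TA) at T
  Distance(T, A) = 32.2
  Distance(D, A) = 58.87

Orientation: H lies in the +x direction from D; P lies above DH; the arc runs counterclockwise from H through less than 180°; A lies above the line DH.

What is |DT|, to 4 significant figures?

59.71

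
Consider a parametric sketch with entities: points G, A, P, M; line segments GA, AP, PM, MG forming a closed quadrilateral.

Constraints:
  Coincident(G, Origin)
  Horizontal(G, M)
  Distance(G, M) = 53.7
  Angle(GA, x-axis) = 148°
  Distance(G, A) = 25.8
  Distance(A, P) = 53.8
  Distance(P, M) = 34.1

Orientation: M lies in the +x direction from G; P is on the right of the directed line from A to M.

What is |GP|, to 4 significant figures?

28.01

G is at the origin; G and M share the same y with |GM| = 53.7 and M in +x, so M = (53.7, 0). GA runs at 148.0° with |GA| = 25.8, so A = (-21.88, 13.67). P is determined by |AP| = 53.8 and |PM| = 34.1 together: it lies at the intersection of circle(A, 53.8) and circle(M, 34.1). With |AM| = 76.81, the foot of the radical line on AM is 49.68 from A and the perpendicular offset is √(53.8² − 49.68²) = 20.66. Taking the right-of-AM solution: P = (23.33, -15.50).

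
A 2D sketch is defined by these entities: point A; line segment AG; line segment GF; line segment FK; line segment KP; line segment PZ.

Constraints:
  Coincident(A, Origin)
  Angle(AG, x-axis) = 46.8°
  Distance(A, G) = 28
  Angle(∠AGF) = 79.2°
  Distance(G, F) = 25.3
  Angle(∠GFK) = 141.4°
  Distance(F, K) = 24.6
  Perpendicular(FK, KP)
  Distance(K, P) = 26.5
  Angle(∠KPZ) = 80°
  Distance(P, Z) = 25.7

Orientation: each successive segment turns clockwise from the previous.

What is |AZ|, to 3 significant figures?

12.2

FK is perpendicular to KP, so KP runs at 177°; with |KP| = 26.5, P = (6.45, -23.4). ∠KPZ = 80.0° gives PZ at 77.4° from the x-axis; with |PZ| = 25.7, Z = (12.1, 1.65). Then |AZ| = |Z − A| = 12.2.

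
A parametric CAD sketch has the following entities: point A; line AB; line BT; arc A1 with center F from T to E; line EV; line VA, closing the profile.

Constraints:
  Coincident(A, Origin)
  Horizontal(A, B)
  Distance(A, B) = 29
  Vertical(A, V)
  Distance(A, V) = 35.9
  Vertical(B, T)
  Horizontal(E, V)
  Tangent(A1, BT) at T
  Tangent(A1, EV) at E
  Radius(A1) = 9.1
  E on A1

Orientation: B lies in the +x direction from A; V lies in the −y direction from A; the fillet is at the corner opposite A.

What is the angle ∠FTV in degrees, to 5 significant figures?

17.421°

The virtual corner opposite A is at (29.000, -35.900). Since A1 is tangent to BT there, FT ⟂ BT and the tangent condition forces FE to be normal to EV, with radius 9.1, so the center F sits 9.1 in from both sides at F = (19.900, -26.800). That places the tangent points at T = (29.000, -26.800) on BT and E = (19.900, -35.900) on EV. Then cos ∠FTV = TF·TV / (|TF||TV|), giving 17.421°.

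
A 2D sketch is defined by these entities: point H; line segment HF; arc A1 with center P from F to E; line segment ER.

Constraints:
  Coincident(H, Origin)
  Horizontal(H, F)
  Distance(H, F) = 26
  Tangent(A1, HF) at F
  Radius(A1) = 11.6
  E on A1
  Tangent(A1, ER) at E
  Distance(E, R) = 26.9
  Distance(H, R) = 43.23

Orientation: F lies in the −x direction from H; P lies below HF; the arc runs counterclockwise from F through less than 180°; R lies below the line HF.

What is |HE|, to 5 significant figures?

39.732

H is at the origin; H and F share the same y with |HF| = 26.0 and F on the −x side, so F = (-26.000, 0.0000). The tangent condition forces PF to be normal to HF, so P = F + (0, -11.6) = (-26.000, -11.600). Since PE ⟂ ER (tangency), |PR| = √(11.6² + 26.9²) = 29.295 regardless of where E sits on A1. So R lies on both circle(H, 43.23) and circle(P, 29.295); the below-HF intersection is R = (-17.360, -39.591). E is the foot of the tangent from R: E = (-34.823, -19.131).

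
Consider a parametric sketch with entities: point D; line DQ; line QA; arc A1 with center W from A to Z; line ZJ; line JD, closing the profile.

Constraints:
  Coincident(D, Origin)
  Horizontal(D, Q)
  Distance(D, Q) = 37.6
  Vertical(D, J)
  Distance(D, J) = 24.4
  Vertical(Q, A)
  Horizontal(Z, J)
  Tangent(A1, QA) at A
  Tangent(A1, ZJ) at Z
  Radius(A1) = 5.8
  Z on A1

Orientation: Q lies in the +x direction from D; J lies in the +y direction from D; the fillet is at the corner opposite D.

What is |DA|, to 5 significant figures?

41.949

D is at the origin; DQ is horizontal with |DQ| = 37.6 and Q on the +x side, so Q = (37.600, 0.0000). D and J share the same x with |DJ| = 24.4 and J on the +y side, so J = (0.0000, 24.400). The virtual corner opposite D is at (37.600, 24.400). A1 meets QA tangentially, so WA is at right angles to QA and tangency of A1 to ZJ means the radius WZ is perpendicular to ZJ, with radius 5.8, so the center W sits 5.8 in from both sides at W = (31.800, 18.600). That places the tangent points at A = (37.600, 18.600) on QA and Z = (31.800, 24.400) on ZJ. Then |DA| = |A − D| = 41.949.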